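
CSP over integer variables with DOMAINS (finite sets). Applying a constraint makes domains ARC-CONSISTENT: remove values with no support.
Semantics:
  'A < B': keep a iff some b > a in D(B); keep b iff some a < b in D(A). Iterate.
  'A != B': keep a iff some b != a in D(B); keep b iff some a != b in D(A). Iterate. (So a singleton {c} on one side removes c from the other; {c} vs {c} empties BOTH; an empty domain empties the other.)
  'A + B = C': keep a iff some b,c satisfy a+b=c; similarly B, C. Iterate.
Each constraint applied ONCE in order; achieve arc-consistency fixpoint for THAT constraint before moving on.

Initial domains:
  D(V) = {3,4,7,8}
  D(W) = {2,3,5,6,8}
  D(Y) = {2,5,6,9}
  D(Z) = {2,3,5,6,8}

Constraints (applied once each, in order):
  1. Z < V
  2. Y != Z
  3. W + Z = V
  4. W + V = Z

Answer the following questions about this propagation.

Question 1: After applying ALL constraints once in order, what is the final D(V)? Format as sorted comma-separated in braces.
Constraint 1 (Z < V) on D(Z)={2,3,5,6,8} D(V)={3,4,7,8}: Z {2,3,5,6,8}->{2,3,5,6}
Constraint 2 (Y != Z) on D(Y)={2,5,6,9} D(Z)={2,3,5,6}: no change
Constraint 3 (W + Z = V) on D(W)={2,3,5,6,8} D(Z)={2,3,5,6} D(V)={3,4,7,8}: W {2,3,5,6,8}->{2,3,5,6}; V {3,4,7,8}->{4,7,8}
Constraint 4 (W + V = Z) on D(W)={2,3,5,6} D(V)={4,7,8} D(Z)={2,3,5,6}: W {2,3,5,6}->{2}; V {4,7,8}->{4}; Z {2,3,5,6}->{6}
So after all 4 constraints: D(V) = {4}

Answer: {4}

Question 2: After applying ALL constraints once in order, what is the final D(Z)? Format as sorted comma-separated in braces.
Answer: {6}

Derivation:
Constraint 1 (Z < V) on D(Z)={2,3,5,6,8} D(V)={3,4,7,8}: Z {2,3,5,6,8}->{2,3,5,6}
Constraint 2 (Y != Z) on D(Y)={2,5,6,9} D(Z)={2,3,5,6}: no change
Constraint 3 (W + Z = V) on D(W)={2,3,5,6,8} D(Z)={2,3,5,6} D(V)={3,4,7,8}: W {2,3,5,6,8}->{2,3,5,6}; V {3,4,7,8}->{4,7,8}
Constraint 4 (W + V = Z) on D(W)={2,3,5,6} D(V)={4,7,8} D(Z)={2,3,5,6}: W {2,3,5,6}->{2}; V {4,7,8}->{4}; Z {2,3,5,6}->{6}
So after all 4 constraints: D(Z) = {6}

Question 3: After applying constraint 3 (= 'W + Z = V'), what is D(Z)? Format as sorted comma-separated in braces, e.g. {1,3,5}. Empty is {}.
Constraint 1 (Z < V) on D(Z)={2,3,5,6,8} D(V)={3,4,7,8}: Z {2,3,5,6,8}->{2,3,5,6}
Constraint 2 (Y != Z) on D(Y)={2,5,6,9} D(Z)={2,3,5,6}: no change
Constraint 3 (W + Z = V) on D(W)={2,3,5,6,8} D(Z)={2,3,5,6} D(V)={3,4,7,8}: W {2,3,5,6,8}->{2,3,5,6}; V {3,4,7,8}->{4,7,8}
So after constraint 3: D(Z) = {2,3,5,6}

Answer: {2,3,5,6}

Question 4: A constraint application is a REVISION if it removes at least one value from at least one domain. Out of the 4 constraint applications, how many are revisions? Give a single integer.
Answer: 3

Derivation:
Constraint 1 (Z < V) on D(Z)={2,3,5,6,8} D(V)={3,4,7,8}: Z {2,3,5,6,8}->{2,3,5,6} => REVISION
Constraint 2 (Y != Z) on D(Y)={2,5,6,9} D(Z)={2,3,5,6}: no change => not a revision
Constraint 3 (W + Z = V) on D(W)={2,3,5,6,8} D(Z)={2,3,5,6} D(V)={3,4,7,8}: W {2,3,5,6,8}->{2,3,5,6}; V {3,4,7,8}->{4,7,8} => REVISION
Constraint 4 (W + V = Z) on D(W)={2,3,5,6} D(V)={4,7,8} D(Z)={2,3,5,6}: W {2,3,5,6}->{2}; V {4,7,8}->{4}; Z {2,3,5,6}->{6} => REVISION
Total revisions = 3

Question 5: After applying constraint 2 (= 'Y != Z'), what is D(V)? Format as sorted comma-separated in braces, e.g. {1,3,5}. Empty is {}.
Answer: {3,4,7,8}

Derivation:
Constraint 1 (Z < V) on D(Z)={2,3,5,6,8} D(V)={3,4,7,8}: Z {2,3,5,6,8}->{2,3,5,6}
Constraint 2 (Y != Z) on D(Y)={2,5,6,9} D(Z)={2,3,5,6}: no change
So after constraint 2: D(V) = {3,4,7,8}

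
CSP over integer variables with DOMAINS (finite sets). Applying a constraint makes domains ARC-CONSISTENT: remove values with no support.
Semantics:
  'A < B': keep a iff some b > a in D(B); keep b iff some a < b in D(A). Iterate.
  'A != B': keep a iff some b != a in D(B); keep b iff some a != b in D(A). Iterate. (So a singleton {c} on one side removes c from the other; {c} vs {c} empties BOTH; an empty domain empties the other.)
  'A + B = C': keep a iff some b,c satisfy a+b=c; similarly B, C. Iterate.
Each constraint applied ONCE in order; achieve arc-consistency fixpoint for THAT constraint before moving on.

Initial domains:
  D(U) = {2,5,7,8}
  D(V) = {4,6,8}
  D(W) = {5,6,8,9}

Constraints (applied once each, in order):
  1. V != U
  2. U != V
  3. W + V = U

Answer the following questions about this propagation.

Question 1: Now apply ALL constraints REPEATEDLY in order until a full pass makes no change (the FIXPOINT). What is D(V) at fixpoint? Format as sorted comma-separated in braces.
pass 0 (initial): D(V)={4,6,8}
pass 1: U {2,5,7,8}->{}; V {4,6,8}->{}; W {5,6,8,9}->{}
pass 2: no change
Fixpoint after 2 passes: D(V) = {}

Answer: {}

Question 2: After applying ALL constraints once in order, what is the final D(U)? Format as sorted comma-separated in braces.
Answer: {}

Derivation:
Constraint 1 (V != U) on D(V)={4,6,8} D(U)={2,5,7,8}: no change
Constraint 2 (U != V) on D(U)={2,5,7,8} D(V)={4,6,8}: no change
Constraint 3 (W + V = U) on D(W)={5,6,8,9} D(V)={4,6,8} D(U)={2,5,7,8}: W {5,6,8,9}->{}; V {4,6,8}->{}; U {2,5,7,8}->{}
So after all 3 constraints: D(U) = {}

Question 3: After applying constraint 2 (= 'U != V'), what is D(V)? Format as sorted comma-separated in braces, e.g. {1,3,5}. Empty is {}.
Constraint 1 (V != U) on D(V)={4,6,8} D(U)={2,5,7,8}: no change
Constraint 2 (U != V) on D(U)={2,5,7,8} D(V)={4,6,8}: no change
So after constraint 2: D(V) = {4,6,8}

Answer: {4,6,8}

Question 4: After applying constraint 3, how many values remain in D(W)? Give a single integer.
Answer: 0

Derivation:
Constraint 1 (V != U) on D(V)={4,6,8} D(U)={2,5,7,8}: no change
Constraint 2 (U != V) on D(U)={2,5,7,8} D(V)={4,6,8}: no change
Constraint 3 (W + V = U) on D(W)={5,6,8,9} D(V)={4,6,8} D(U)={2,5,7,8}: W {5,6,8,9}->{}; V {4,6,8}->{}; U {2,5,7,8}->{}
So after constraint 3: D(W)={}, size = 0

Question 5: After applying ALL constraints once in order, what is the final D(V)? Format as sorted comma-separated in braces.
Answer: {}

Derivation:
Constraint 1 (V != U) on D(V)={4,6,8} D(U)={2,5,7,8}: no change
Constraint 2 (U != V) on D(U)={2,5,7,8} D(V)={4,6,8}: no change
Constraint 3 (W + V = U) on D(W)={5,6,8,9} D(V)={4,6,8} D(U)={2,5,7,8}: W {5,6,8,9}->{}; V {4,6,8}->{}; U {2,5,7,8}->{}
So after all 3 constraints: D(V) = {}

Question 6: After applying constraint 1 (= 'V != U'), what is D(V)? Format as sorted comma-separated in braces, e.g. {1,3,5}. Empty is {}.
Answer: {4,6,8}

Derivation:
Constraint 1 (V != U) on D(V)={4,6,8} D(U)={2,5,7,8}: no change
So after constraint 1: D(V) = {4,6,8}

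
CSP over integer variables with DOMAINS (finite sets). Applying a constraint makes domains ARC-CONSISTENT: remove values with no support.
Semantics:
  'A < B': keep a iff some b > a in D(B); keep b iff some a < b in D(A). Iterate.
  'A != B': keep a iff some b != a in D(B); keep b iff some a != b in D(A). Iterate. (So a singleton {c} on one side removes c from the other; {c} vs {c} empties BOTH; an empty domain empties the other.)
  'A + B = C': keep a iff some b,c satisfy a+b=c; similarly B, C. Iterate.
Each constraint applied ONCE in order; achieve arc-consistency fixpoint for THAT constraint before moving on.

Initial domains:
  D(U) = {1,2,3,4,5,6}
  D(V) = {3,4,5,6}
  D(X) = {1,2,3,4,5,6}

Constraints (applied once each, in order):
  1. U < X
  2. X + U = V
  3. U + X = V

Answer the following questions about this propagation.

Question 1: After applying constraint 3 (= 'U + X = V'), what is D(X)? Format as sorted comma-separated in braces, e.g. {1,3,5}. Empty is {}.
Answer: {2,3,4,5}

Derivation:
Constraint 1 (U < X) on D(U)={1,2,3,4,5,6} D(X)={1,2,3,4,5,6}: U {1,2,3,4,5,6}->{1,2,3,4,5}; X {1,2,3,4,5,6}->{2,3,4,5,6}
Constraint 2 (X + U = V) on D(X)={2,3,4,5,6} D(U)={1,2,3,4,5} D(V)={3,4,5,6}: X {2,3,4,5,6}->{2,3,4,5}; U {1,2,3,4,5}->{1,2,3,4}
Constraint 3 (U + X = V) on D(U)={1,2,3,4} D(X)={2,3,4,5} D(V)={3,4,5,6}: no change
So after constraint 3: D(X) = {2,3,4,5}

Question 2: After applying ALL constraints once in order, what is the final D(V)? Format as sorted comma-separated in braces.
Answer: {3,4,5,6}

Derivation:
Constraint 1 (U < X) on D(U)={1,2,3,4,5,6} D(X)={1,2,3,4,5,6}: U {1,2,3,4,5,6}->{1,2,3,4,5}; X {1,2,3,4,5,6}->{2,3,4,5,6}
Constraint 2 (X + U = V) on D(X)={2,3,4,5,6} D(U)={1,2,3,4,5} D(V)={3,4,5,6}: X {2,3,4,5,6}->{2,3,4,5}; U {1,2,3,4,5}->{1,2,3,4}
Constraint 3 (U + X = V) on D(U)={1,2,3,4} D(X)={2,3,4,5} D(V)={3,4,5,6}: no change
So after all 3 constraints: D(V) = {3,4,5,6}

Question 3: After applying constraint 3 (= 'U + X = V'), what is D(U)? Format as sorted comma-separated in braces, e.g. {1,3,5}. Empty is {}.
Constraint 1 (U < X) on D(U)={1,2,3,4,5,6} D(X)={1,2,3,4,5,6}: U {1,2,3,4,5,6}->{1,2,3,4,5}; X {1,2,3,4,5,6}->{2,3,4,5,6}
Constraint 2 (X + U = V) on D(X)={2,3,4,5,6} D(U)={1,2,3,4,5} D(V)={3,4,5,6}: X {2,3,4,5,6}->{2,3,4,5}; U {1,2,3,4,5}->{1,2,3,4}
Constraint 3 (U + X = V) on D(U)={1,2,3,4} D(X)={2,3,4,5} D(V)={3,4,5,6}: no change
So after constraint 3: D(U) = {1,2,3,4}

Answer: {1,2,3,4}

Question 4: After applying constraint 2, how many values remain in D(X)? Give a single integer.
Answer: 4

Derivation:
Constraint 1 (U < X) on D(U)={1,2,3,4,5,6} D(X)={1,2,3,4,5,6}: U {1,2,3,4,5,6}->{1,2,3,4,5}; X {1,2,3,4,5,6}->{2,3,4,5,6}
Constraint 2 (X + U = V) on D(X)={2,3,4,5,6} D(U)={1,2,3,4,5} D(V)={3,4,5,6}: X {2,3,4,5,6}->{2,3,4,5}; U {1,2,3,4,5}->{1,2,3,4}
So after constraint 2: D(X)={2,3,4,5}, size = 4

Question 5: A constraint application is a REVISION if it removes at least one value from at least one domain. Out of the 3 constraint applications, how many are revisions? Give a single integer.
Constraint 1 (U < X) on D(U)={1,2,3,4,5,6} D(X)={1,2,3,4,5,6}: U {1,2,3,4,5,6}->{1,2,3,4,5}; X {1,2,3,4,5,6}->{2,3,4,5,6} => REVISION
Constraint 2 (X + U = V) on D(X)={2,3,4,5,6} D(U)={1,2,3,4,5} D(V)={3,4,5,6}: X {2,3,4,5,6}->{2,3,4,5}; U {1,2,3,4,5}->{1,2,3,4} => REVISION
Constraint 3 (U + X = V) on D(U)={1,2,3,4} D(X)={2,3,4,5} D(V)={3,4,5,6}: no change => not a revision
Total revisions = 2

Answer: 2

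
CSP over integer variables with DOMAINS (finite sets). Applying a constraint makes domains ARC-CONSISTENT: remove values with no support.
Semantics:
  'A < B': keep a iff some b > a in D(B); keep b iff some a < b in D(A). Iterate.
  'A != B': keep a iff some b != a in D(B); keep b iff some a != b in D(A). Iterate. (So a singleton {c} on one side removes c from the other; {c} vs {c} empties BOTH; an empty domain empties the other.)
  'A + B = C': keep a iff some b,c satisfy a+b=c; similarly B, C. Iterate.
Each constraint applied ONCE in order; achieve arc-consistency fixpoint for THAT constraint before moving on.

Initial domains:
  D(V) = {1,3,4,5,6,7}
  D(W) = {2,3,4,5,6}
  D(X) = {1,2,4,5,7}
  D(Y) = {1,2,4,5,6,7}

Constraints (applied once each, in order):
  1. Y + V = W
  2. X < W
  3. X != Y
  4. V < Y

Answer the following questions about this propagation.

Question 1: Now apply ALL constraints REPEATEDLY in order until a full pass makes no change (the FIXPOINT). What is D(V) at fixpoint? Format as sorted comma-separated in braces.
Answer: {1,3,4}

Derivation:
pass 0 (initial): D(V)={1,3,4,5,6,7}
pass 1: V {1,3,4,5,6,7}->{1,3,4}; X {1,2,4,5,7}->{1,2,4,5}; Y {1,2,4,5,6,7}->{2,4,5}
pass 2: W {2,3,4,5,6}->{3,5,6}
pass 3: no change
Fixpoint after 3 passes: D(V) = {1,3,4}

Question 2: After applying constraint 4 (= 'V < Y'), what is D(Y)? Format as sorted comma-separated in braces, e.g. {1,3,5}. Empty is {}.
Constraint 1 (Y + V = W) on D(Y)={1,2,4,5,6,7} D(V)={1,3,4,5,6,7} D(W)={2,3,4,5,6}: Y {1,2,4,5,6,7}->{1,2,4,5}; V {1,3,4,5,6,7}->{1,3,4,5}
Constraint 2 (X < W) on D(X)={1,2,4,5,7} D(W)={2,3,4,5,6}: X {1,2,4,5,7}->{1,2,4,5}
Constraint 3 (X != Y) on D(X)={1,2,4,5} D(Y)={1,2,4,5}: no change
Constraint 4 (V < Y) on D(V)={1,3,4,5} D(Y)={1,2,4,5}: V {1,3,4,5}->{1,3,4}; Y {1,2,4,5}->{2,4,5}
So after constraint 4: D(Y) = {2,4,5}

Answer: {2,4,5}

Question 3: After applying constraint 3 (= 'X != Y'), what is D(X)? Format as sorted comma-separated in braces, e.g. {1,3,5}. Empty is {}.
Answer: {1,2,4,5}

Derivation:
Constraint 1 (Y + V = W) on D(Y)={1,2,4,5,6,7} D(V)={1,3,4,5,6,7} D(W)={2,3,4,5,6}: Y {1,2,4,5,6,7}->{1,2,4,5}; V {1,3,4,5,6,7}->{1,3,4,5}
Constraint 2 (X < W) on D(X)={1,2,4,5,7} D(W)={2,3,4,5,6}: X {1,2,4,5,7}->{1,2,4,5}
Constraint 3 (X != Y) on D(X)={1,2,4,5} D(Y)={1,2,4,5}: no change
So after constraint 3: D(X) = {1,2,4,5}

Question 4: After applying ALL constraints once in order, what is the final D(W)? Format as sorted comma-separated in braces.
Constraint 1 (Y + V = W) on D(Y)={1,2,4,5,6,7} D(V)={1,3,4,5,6,7} D(W)={2,3,4,5,6}: Y {1,2,4,5,6,7}->{1,2,4,5}; V {1,3,4,5,6,7}->{1,3,4,5}
Constraint 2 (X < W) on D(X)={1,2,4,5,7} D(W)={2,3,4,5,6}: X {1,2,4,5,7}->{1,2,4,5}
Constraint 3 (X != Y) on D(X)={1,2,4,5} D(Y)={1,2,4,5}: no change
Constraint 4 (V < Y) on D(V)={1,3,4,5} D(Y)={1,2,4,5}: V {1,3,4,5}->{1,3,4}; Y {1,2,4,5}->{2,4,5}
So after all 4 constraints: D(W) = {2,3,4,5,6}

Answer: {2,3,4,5,6}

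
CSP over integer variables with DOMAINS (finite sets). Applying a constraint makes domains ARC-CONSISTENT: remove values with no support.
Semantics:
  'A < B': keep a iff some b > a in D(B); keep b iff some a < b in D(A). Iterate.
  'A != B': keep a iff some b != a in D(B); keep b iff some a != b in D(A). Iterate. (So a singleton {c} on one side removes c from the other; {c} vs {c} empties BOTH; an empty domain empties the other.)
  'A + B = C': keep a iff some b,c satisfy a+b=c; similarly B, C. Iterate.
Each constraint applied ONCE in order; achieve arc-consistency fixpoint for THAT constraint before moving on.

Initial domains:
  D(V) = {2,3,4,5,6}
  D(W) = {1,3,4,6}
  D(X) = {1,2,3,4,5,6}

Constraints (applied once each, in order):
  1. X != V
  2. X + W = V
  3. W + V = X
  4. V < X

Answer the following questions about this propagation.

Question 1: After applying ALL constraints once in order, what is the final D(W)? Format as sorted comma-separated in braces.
Answer: {1,3}

Derivation:
Constraint 1 (X != V) on D(X)={1,2,3,4,5,6} D(V)={2,3,4,5,6}: no change
Constraint 2 (X + W = V) on D(X)={1,2,3,4,5,6} D(W)={1,3,4,6} D(V)={2,3,4,5,6}: X {1,2,3,4,5,6}->{1,2,3,4,5}; W {1,3,4,6}->{1,3,4}
Constraint 3 (W + V = X) on D(W)={1,3,4} D(V)={2,3,4,5,6} D(X)={1,2,3,4,5}: W {1,3,4}->{1,3}; V {2,3,4,5,6}->{2,3,4}; X {1,2,3,4,5}->{3,4,5}
Constraint 4 (V < X) on D(V)={2,3,4} D(X)={3,4,5}: no change
So after all 4 constraints: D(W) = {1,3}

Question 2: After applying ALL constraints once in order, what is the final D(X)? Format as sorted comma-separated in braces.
Answer: {3,4,5}

Derivation:
Constraint 1 (X != V) on D(X)={1,2,3,4,5,6} D(V)={2,3,4,5,6}: no change
Constraint 2 (X + W = V) on D(X)={1,2,3,4,5,6} D(W)={1,3,4,6} D(V)={2,3,4,5,6}: X {1,2,3,4,5,6}->{1,2,3,4,5}; W {1,3,4,6}->{1,3,4}
Constraint 3 (W + V = X) on D(W)={1,3,4} D(V)={2,3,4,5,6} D(X)={1,2,3,4,5}: W {1,3,4}->{1,3}; V {2,3,4,5,6}->{2,3,4}; X {1,2,3,4,5}->{3,4,5}
Constraint 4 (V < X) on D(V)={2,3,4} D(X)={3,4,5}: no change
So after all 4 constraints: D(X) = {3,4,5}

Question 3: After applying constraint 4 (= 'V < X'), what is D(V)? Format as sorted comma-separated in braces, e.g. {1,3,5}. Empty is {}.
Answer: {2,3,4}

Derivation:
Constraint 1 (X != V) on D(X)={1,2,3,4,5,6} D(V)={2,3,4,5,6}: no change
Constraint 2 (X + W = V) on D(X)={1,2,3,4,5,6} D(W)={1,3,4,6} D(V)={2,3,4,5,6}: X {1,2,3,4,5,6}->{1,2,3,4,5}; W {1,3,4,6}->{1,3,4}
Constraint 3 (W + V = X) on D(W)={1,3,4} D(V)={2,3,4,5,6} D(X)={1,2,3,4,5}: W {1,3,4}->{1,3}; V {2,3,4,5,6}->{2,3,4}; X {1,2,3,4,5}->{3,4,5}
Constraint 4 (V < X) on D(V)={2,3,4} D(X)={3,4,5}: no change
So after constraint 4: D(V) = {2,3,4}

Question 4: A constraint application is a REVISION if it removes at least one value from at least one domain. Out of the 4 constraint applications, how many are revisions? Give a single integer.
Answer: 2

Derivation:
Constraint 1 (X != V) on D(X)={1,2,3,4,5,6} D(V)={2,3,4,5,6}: no change => not a revision
Constraint 2 (X + W = V) on D(X)={1,2,3,4,5,6} D(W)={1,3,4,6} D(V)={2,3,4,5,6}: X {1,2,3,4,5,6}->{1,2,3,4,5}; W {1,3,4,6}->{1,3,4} => REVISION
Constraint 3 (W + V = X) on D(W)={1,3,4} D(V)={2,3,4,5,6} D(X)={1,2,3,4,5}: W {1,3,4}->{1,3}; V {2,3,4,5,6}->{2,3,4}; X {1,2,3,4,5}->{3,4,5} => REVISION
Constraint 4 (V < X) on D(V)={2,3,4} D(X)={3,4,5}: no change => not a revision
Total revisions = 2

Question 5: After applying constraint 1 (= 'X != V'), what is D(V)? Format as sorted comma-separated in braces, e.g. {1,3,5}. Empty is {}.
Answer: {2,3,4,5,6}

Derivation:
Constraint 1 (X != V) on D(X)={1,2,3,4,5,6} D(V)={2,3,4,5,6}: no change
So after constraint 1: D(V) = {2,3,4,5,6}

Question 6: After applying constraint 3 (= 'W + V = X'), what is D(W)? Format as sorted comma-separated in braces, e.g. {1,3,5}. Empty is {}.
Answer: {1,3}

Derivation:
Constraint 1 (X != V) on D(X)={1,2,3,4,5,6} D(V)={2,3,4,5,6}: no change
Constraint 2 (X + W = V) on D(X)={1,2,3,4,5,6} D(W)={1,3,4,6} D(V)={2,3,4,5,6}: X {1,2,3,4,5,6}->{1,2,3,4,5}; W {1,3,4,6}->{1,3,4}
Constraint 3 (W + V = X) on D(W)={1,3,4} D(V)={2,3,4,5,6} D(X)={1,2,3,4,5}: W {1,3,4}->{1,3}; V {2,3,4,5,6}->{2,3,4}; X {1,2,3,4,5}->{3,4,5}
So after constraint 3: D(W) = {1,3}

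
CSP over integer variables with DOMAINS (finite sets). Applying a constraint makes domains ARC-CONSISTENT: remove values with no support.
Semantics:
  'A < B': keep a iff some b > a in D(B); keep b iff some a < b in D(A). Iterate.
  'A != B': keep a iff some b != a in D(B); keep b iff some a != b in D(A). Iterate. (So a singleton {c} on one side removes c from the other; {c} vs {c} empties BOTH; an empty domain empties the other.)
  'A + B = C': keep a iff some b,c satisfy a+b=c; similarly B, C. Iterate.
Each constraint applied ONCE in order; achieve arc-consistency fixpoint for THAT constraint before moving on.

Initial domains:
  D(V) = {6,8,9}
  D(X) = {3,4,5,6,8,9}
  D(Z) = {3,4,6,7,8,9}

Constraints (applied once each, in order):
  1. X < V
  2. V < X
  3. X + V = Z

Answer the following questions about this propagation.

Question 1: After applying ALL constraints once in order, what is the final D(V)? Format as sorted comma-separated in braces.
Answer: {}

Derivation:
Constraint 1 (X < V) on D(X)={3,4,5,6,8,9} D(V)={6,8,9}: X {3,4,5,6,8,9}->{3,4,5,6,8}
Constraint 2 (V < X) on D(V)={6,8,9} D(X)={3,4,5,6,8}: V {6,8,9}->{6}; X {3,4,5,6,8}->{8}
Constraint 3 (X + V = Z) on D(X)={8} D(V)={6} D(Z)={3,4,6,7,8,9}: X {8}->{}; V {6}->{}; Z {3,4,6,7,8,9}->{}
So after all 3 constraints: D(V) = {}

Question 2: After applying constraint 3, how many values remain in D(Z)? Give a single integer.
Constraint 1 (X < V) on D(X)={3,4,5,6,8,9} D(V)={6,8,9}: X {3,4,5,6,8,9}->{3,4,5,6,8}
Constraint 2 (V < X) on D(V)={6,8,9} D(X)={3,4,5,6,8}: V {6,8,9}->{6}; X {3,4,5,6,8}->{8}
Constraint 3 (X + V = Z) on D(X)={8} D(V)={6} D(Z)={3,4,6,7,8,9}: X {8}->{}; V {6}->{}; Z {3,4,6,7,8,9}->{}
So after constraint 3: D(Z)={}, size = 0

Answer: 0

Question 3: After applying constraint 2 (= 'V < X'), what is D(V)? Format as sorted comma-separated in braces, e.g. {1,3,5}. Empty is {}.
Constraint 1 (X < V) on D(X)={3,4,5,6,8,9} D(V)={6,8,9}: X {3,4,5,6,8,9}->{3,4,5,6,8}
Constraint 2 (V < X) on D(V)={6,8,9} D(X)={3,4,5,6,8}: V {6,8,9}->{6}; X {3,4,5,6,8}->{8}
So after constraint 2: D(V) = {6}

Answer: {6}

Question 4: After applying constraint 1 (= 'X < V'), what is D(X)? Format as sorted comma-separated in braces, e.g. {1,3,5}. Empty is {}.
Answer: {3,4,5,6,8}

Derivation:
Constraint 1 (X < V) on D(X)={3,4,5,6,8,9} D(V)={6,8,9}: X {3,4,5,6,8,9}->{3,4,5,6,8}
So after constraint 1: D(X) = {3,4,5,6,8}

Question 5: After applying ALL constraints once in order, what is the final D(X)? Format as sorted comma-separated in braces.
Constraint 1 (X < V) on D(X)={3,4,5,6,8,9} D(V)={6,8,9}: X {3,4,5,6,8,9}->{3,4,5,6,8}
Constraint 2 (V < X) on D(V)={6,8,9} D(X)={3,4,5,6,8}: V {6,8,9}->{6}; X {3,4,5,6,8}->{8}
Constraint 3 (X + V = Z) on D(X)={8} D(V)={6} D(Z)={3,4,6,7,8,9}: X {8}->{}; V {6}->{}; Z {3,4,6,7,8,9}->{}
So after all 3 constraints: D(X) = {}

Answer: {}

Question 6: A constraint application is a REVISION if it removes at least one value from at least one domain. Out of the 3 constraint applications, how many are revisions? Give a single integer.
Answer: 3

Derivation:
Constraint 1 (X < V) on D(X)={3,4,5,6,8,9} D(V)={6,8,9}: X {3,4,5,6,8,9}->{3,4,5,6,8} => REVISION
Constraint 2 (V < X) on D(V)={6,8,9} D(X)={3,4,5,6,8}: V {6,8,9}->{6}; X {3,4,5,6,8}->{8} => REVISION
Constraint 3 (X + V = Z) on D(X)={8} D(V)={6} D(Z)={3,4,6,7,8,9}: X {8}->{}; V {6}->{}; Z {3,4,6,7,8,9}->{} => REVISION
Total revisions = 3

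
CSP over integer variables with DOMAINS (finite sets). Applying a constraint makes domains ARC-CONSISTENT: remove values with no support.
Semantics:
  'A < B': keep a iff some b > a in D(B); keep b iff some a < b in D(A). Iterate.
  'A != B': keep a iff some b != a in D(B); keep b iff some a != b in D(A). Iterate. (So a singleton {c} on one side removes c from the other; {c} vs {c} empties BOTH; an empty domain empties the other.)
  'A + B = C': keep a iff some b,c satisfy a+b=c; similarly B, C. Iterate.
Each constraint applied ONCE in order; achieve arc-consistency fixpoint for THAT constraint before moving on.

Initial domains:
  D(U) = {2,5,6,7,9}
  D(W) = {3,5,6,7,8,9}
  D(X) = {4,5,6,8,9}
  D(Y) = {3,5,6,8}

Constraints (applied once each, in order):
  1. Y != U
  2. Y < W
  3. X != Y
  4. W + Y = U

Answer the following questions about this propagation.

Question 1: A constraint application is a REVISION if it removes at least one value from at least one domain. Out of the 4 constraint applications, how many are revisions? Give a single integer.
Answer: 2

Derivation:
Constraint 1 (Y != U) on D(Y)={3,5,6,8} D(U)={2,5,6,7,9}: no change => not a revision
Constraint 2 (Y < W) on D(Y)={3,5,6,8} D(W)={3,5,6,7,8,9}: W {3,5,6,7,8,9}->{5,6,7,8,9} => REVISION
Constraint 3 (X != Y) on D(X)={4,5,6,8,9} D(Y)={3,5,6,8}: no change => not a revision
Constraint 4 (W + Y = U) on D(W)={5,6,7,8,9} D(Y)={3,5,6,8} D(U)={2,5,6,7,9}: W {5,6,7,8,9}->{6}; Y {3,5,6,8}->{3}; U {2,5,6,7,9}->{9} => REVISION
Total revisions = 2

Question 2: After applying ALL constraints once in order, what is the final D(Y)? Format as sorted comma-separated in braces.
Answer: {3}

Derivation:
Constraint 1 (Y != U) on D(Y)={3,5,6,8} D(U)={2,5,6,7,9}: no change
Constraint 2 (Y < W) on D(Y)={3,5,6,8} D(W)={3,5,6,7,8,9}: W {3,5,6,7,8,9}->{5,6,7,8,9}
Constraint 3 (X != Y) on D(X)={4,5,6,8,9} D(Y)={3,5,6,8}: no change
Constraint 4 (W + Y = U) on D(W)={5,6,7,8,9} D(Y)={3,5,6,8} D(U)={2,5,6,7,9}: W {5,6,7,8,9}->{6}; Y {3,5,6,8}->{3}; U {2,5,6,7,9}->{9}
So after all 4 constraints: D(Y) = {3}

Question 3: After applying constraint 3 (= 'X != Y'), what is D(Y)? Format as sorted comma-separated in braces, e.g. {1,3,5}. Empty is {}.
Answer: {3,5,6,8}

Derivation:
Constraint 1 (Y != U) on D(Y)={3,5,6,8} D(U)={2,5,6,7,9}: no change
Constraint 2 (Y < W) on D(Y)={3,5,6,8} D(W)={3,5,6,7,8,9}: W {3,5,6,7,8,9}->{5,6,7,8,9}
Constraint 3 (X != Y) on D(X)={4,5,6,8,9} D(Y)={3,5,6,8}: no change
So after constraint 3: D(Y) = {3,5,6,8}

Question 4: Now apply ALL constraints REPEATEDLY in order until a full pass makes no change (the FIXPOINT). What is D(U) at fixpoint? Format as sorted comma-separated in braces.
Answer: {9}

Derivation:
pass 0 (initial): D(U)={2,5,6,7,9}
pass 1: U {2,5,6,7,9}->{9}; W {3,5,6,7,8,9}->{6}; Y {3,5,6,8}->{3}
pass 2: no change
Fixpoint after 2 passes: D(U) = {9}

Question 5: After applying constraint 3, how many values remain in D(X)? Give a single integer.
Constraint 1 (Y != U) on D(Y)={3,5,6,8} D(U)={2,5,6,7,9}: no change
Constraint 2 (Y < W) on D(Y)={3,5,6,8} D(W)={3,5,6,7,8,9}: W {3,5,6,7,8,9}->{5,6,7,8,9}
Constraint 3 (X != Y) on D(X)={4,5,6,8,9} D(Y)={3,5,6,8}: no change
So after constraint 3: D(X)={4,5,6,8,9}, size = 5

Answer: 5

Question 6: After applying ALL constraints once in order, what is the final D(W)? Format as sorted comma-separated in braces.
Constraint 1 (Y != U) on D(Y)={3,5,6,8} D(U)={2,5,6,7,9}: no change
Constraint 2 (Y < W) on D(Y)={3,5,6,8} D(W)={3,5,6,7,8,9}: W {3,5,6,7,8,9}->{5,6,7,8,9}
Constraint 3 (X != Y) on D(X)={4,5,6,8,9} D(Y)={3,5,6,8}: no change
Constraint 4 (W + Y = U) on D(W)={5,6,7,8,9} D(Y)={3,5,6,8} D(U)={2,5,6,7,9}: W {5,6,7,8,9}->{6}; Y {3,5,6,8}->{3}; U {2,5,6,7,9}->{9}
So after all 4 constraints: D(W) = {6}

Answer: {6}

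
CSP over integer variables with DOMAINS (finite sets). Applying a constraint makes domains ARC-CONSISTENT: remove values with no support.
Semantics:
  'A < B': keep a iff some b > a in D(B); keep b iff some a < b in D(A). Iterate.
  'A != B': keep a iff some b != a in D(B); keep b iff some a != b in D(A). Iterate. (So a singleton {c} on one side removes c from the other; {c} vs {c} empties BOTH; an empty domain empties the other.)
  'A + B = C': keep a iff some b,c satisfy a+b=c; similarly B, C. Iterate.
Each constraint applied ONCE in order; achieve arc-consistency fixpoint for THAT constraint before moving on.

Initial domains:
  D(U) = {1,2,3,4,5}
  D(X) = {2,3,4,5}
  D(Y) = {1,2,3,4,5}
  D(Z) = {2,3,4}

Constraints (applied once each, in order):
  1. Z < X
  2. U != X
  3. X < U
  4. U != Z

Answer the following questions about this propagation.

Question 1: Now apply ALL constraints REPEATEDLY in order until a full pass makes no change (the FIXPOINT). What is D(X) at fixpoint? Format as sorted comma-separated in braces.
Answer: {3,4}

Derivation:
pass 0 (initial): D(X)={2,3,4,5}
pass 1: U {1,2,3,4,5}->{4,5}; X {2,3,4,5}->{3,4}
pass 2: Z {2,3,4}->{2,3}
pass 3: no change
Fixpoint after 3 passes: D(X) = {3,4}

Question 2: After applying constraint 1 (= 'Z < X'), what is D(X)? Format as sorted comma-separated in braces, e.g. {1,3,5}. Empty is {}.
Constraint 1 (Z < X) on D(Z)={2,3,4} D(X)={2,3,4,5}: X {2,3,4,5}->{3,4,5}
So after constraint 1: D(X) = {3,4,5}

Answer: {3,4,5}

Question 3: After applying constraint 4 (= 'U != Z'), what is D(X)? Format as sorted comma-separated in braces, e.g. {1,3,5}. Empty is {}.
Answer: {3,4}

Derivation:
Constraint 1 (Z < X) on D(Z)={2,3,4} D(X)={2,3,4,5}: X {2,3,4,5}->{3,4,5}
Constraint 2 (U != X) on D(U)={1,2,3,4,5} D(X)={3,4,5}: no change
Constraint 3 (X < U) on D(X)={3,4,5} D(U)={1,2,3,4,5}: X {3,4,5}->{3,4}; U {1,2,3,4,5}->{4,5}
Constraint 4 (U != Z) on D(U)={4,5} D(Z)={2,3,4}: no change
So after constraint 4: D(X) = {3,4}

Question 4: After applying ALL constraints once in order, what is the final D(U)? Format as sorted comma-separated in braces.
Constraint 1 (Z < X) on D(Z)={2,3,4} D(X)={2,3,4,5}: X {2,3,4,5}->{3,4,5}
Constraint 2 (U != X) on D(U)={1,2,3,4,5} D(X)={3,4,5}: no change
Constraint 3 (X < U) on D(X)={3,4,5} D(U)={1,2,3,4,5}: X {3,4,5}->{3,4}; U {1,2,3,4,5}->{4,5}
Constraint 4 (U != Z) on D(U)={4,5} D(Z)={2,3,4}: no change
So after all 4 constraints: D(U) = {4,5}

Answer: {4,5}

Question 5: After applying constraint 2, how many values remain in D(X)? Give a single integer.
Answer: 3

Derivation:
Constraint 1 (Z < X) on D(Z)={2,3,4} D(X)={2,3,4,5}: X {2,3,4,5}->{3,4,5}
Constraint 2 (U != X) on D(U)={1,2,3,4,5} D(X)={3,4,5}: no change
So after constraint 2: D(X)={3,4,5}, size = 3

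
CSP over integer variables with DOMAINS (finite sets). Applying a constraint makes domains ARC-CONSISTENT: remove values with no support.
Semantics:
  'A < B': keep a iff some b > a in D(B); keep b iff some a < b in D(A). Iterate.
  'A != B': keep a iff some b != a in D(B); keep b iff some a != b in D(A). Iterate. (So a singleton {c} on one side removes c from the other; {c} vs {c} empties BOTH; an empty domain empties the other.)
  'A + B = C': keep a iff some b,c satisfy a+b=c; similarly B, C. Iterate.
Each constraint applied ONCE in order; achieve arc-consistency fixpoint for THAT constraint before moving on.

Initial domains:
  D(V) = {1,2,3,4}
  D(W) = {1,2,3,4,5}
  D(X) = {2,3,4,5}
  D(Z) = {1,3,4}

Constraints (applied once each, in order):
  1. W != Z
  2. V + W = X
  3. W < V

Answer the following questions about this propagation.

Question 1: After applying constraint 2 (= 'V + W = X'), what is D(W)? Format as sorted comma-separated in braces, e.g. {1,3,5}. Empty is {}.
Constraint 1 (W != Z) on D(W)={1,2,3,4,5} D(Z)={1,3,4}: no change
Constraint 2 (V + W = X) on D(V)={1,2,3,4} D(W)={1,2,3,4,5} D(X)={2,3,4,5}: W {1,2,3,4,5}->{1,2,3,4}
So after constraint 2: D(W) = {1,2,3,4}

Answer: {1,2,3,4}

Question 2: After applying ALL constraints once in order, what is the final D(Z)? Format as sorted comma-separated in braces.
Answer: {1,3,4}

Derivation:
Constraint 1 (W != Z) on D(W)={1,2,3,4,5} D(Z)={1,3,4}: no change
Constraint 2 (V + W = X) on D(V)={1,2,3,4} D(W)={1,2,3,4,5} D(X)={2,3,4,5}: W {1,2,3,4,5}->{1,2,3,4}
Constraint 3 (W < V) on D(W)={1,2,3,4} D(V)={1,2,3,4}: W {1,2,3,4}->{1,2,3}; V {1,2,3,4}->{2,3,4}
So after all 3 constraints: D(Z) = {1,3,4}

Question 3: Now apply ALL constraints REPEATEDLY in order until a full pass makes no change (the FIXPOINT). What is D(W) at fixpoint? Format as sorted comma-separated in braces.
pass 0 (initial): D(W)={1,2,3,4,5}
pass 1: V {1,2,3,4}->{2,3,4}; W {1,2,3,4,5}->{1,2,3}
pass 2: X {2,3,4,5}->{3,4,5}
pass 3: no change
Fixpoint after 3 passes: D(W) = {1,2,3}

Answer: {1,2,3}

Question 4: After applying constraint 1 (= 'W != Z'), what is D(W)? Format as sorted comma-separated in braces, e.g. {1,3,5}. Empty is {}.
Constraint 1 (W != Z) on D(W)={1,2,3,4,5} D(Z)={1,3,4}: no change
So after constraint 1: D(W) = {1,2,3,4,5}

Answer: {1,2,3,4,5}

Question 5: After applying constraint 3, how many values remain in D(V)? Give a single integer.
Constraint 1 (W != Z) on D(W)={1,2,3,4,5} D(Z)={1,3,4}: no change
Constraint 2 (V + W = X) on D(V)={1,2,3,4} D(W)={1,2,3,4,5} D(X)={2,3,4,5}: W {1,2,3,4,5}->{1,2,3,4}
Constraint 3 (W < V) on D(W)={1,2,3,4} D(V)={1,2,3,4}: W {1,2,3,4}->{1,2,3}; V {1,2,3,4}->{2,3,4}
So after constraint 3: D(V)={2,3,4}, size = 3

Answer: 3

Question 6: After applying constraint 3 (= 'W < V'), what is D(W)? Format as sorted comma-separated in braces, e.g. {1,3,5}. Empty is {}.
Constraint 1 (W != Z) on D(W)={1,2,3,4,5} D(Z)={1,3,4}: no change
Constraint 2 (V + W = X) on D(V)={1,2,3,4} D(W)={1,2,3,4,5} D(X)={2,3,4,5}: W {1,2,3,4,5}->{1,2,3,4}
Constraint 3 (W < V) on D(W)={1,2,3,4} D(V)={1,2,3,4}: W {1,2,3,4}->{1,2,3}; V {1,2,3,4}->{2,3,4}
So after constraint 3: D(W) = {1,2,3}

Answer: {1,2,3}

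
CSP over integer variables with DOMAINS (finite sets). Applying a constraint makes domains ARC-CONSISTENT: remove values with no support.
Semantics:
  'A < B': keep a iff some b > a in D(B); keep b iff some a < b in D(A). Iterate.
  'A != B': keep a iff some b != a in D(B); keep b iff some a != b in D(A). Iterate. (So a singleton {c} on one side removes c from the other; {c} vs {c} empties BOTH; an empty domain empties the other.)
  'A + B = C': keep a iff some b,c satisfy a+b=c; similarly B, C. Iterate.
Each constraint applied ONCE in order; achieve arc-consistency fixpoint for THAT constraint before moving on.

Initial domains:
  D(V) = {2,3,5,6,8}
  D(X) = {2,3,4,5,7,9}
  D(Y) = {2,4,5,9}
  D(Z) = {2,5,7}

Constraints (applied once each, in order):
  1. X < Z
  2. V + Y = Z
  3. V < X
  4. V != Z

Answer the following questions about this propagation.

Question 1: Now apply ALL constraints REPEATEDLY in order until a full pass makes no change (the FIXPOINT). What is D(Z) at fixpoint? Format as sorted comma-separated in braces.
pass 0 (initial): D(Z)={2,5,7}
pass 1: V {2,3,5,6,8}->{2,3}; X {2,3,4,5,7,9}->{3,4,5}; Y {2,4,5,9}->{2,4,5}; Z {2,5,7}->{5,7}
pass 2: no change
Fixpoint after 2 passes: D(Z) = {5,7}

Answer: {5,7}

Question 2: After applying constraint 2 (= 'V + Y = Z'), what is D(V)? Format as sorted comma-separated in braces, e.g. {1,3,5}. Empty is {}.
Answer: {2,3,5}

Derivation:
Constraint 1 (X < Z) on D(X)={2,3,4,5,7,9} D(Z)={2,5,7}: X {2,3,4,5,7,9}->{2,3,4,5}; Z {2,5,7}->{5,7}
Constraint 2 (V + Y = Z) on D(V)={2,3,5,6,8} D(Y)={2,4,5,9} D(Z)={5,7}: V {2,3,5,6,8}->{2,3,5}; Y {2,4,5,9}->{2,4,5}
So after constraint 2: D(V) = {2,3,5}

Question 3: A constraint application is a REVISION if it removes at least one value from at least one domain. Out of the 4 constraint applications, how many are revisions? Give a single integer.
Answer: 3

Derivation:
Constraint 1 (X < Z) on D(X)={2,3,4,5,7,9} D(Z)={2,5,7}: X {2,3,4,5,7,9}->{2,3,4,5}; Z {2,5,7}->{5,7} => REVISION
Constraint 2 (V + Y = Z) on D(V)={2,3,5,6,8} D(Y)={2,4,5,9} D(Z)={5,7}: V {2,3,5,6,8}->{2,3,5}; Y {2,4,5,9}->{2,4,5} => REVISION
Constraint 3 (V < X) on D(V)={2,3,5} D(X)={2,3,4,5}: V {2,3,5}->{2,3}; X {2,3,4,5}->{3,4,5} => REVISION
Constraint 4 (V != Z) on D(V)={2,3} D(Z)={5,7}: no change => not a revision
Total revisions = 3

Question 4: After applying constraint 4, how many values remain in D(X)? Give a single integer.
Answer: 3

Derivation:
Constraint 1 (X < Z) on D(X)={2,3,4,5,7,9} D(Z)={2,5,7}: X {2,3,4,5,7,9}->{2,3,4,5}; Z {2,5,7}->{5,7}
Constraint 2 (V + Y = Z) on D(V)={2,3,5,6,8} D(Y)={2,4,5,9} D(Z)={5,7}: V {2,3,5,6,8}->{2,3,5}; Y {2,4,5,9}->{2,4,5}
Constraint 3 (V < X) on D(V)={2,3,5} D(X)={2,3,4,5}: V {2,3,5}->{2,3}; X {2,3,4,5}->{3,4,5}
Constraint 4 (V != Z) on D(V)={2,3} D(Z)={5,7}: no change
So after constraint 4: D(X)={3,4,5}, size = 3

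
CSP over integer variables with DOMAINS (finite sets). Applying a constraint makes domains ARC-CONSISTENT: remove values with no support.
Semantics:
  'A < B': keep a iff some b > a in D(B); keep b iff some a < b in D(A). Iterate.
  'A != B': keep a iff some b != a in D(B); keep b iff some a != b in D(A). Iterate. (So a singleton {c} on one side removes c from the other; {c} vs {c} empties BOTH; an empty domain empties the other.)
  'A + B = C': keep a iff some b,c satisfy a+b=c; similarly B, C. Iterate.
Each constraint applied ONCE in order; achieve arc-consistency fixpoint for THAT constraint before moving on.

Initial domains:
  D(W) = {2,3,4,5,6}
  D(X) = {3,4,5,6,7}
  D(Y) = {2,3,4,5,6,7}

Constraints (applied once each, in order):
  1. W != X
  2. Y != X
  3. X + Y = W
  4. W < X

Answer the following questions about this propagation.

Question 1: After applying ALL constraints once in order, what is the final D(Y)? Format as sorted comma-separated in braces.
Constraint 1 (W != X) on D(W)={2,3,4,5,6} D(X)={3,4,5,6,7}: no change
Constraint 2 (Y != X) on D(Y)={2,3,4,5,6,7} D(X)={3,4,5,6,7}: no change
Constraint 3 (X + Y = W) on D(X)={3,4,5,6,7} D(Y)={2,3,4,5,6,7} D(W)={2,3,4,5,6}: X {3,4,5,6,7}->{3,4}; Y {2,3,4,5,6,7}->{2,3}; W {2,3,4,5,6}->{5,6}
Constraint 4 (W < X) on D(W)={5,6} D(X)={3,4}: W {5,6}->{}; X {3,4}->{}
So after all 4 constraints: D(Y) = {2,3}

Answer: {2,3}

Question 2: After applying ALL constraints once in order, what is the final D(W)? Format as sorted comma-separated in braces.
Answer: {}

Derivation:
Constraint 1 (W != X) on D(W)={2,3,4,5,6} D(X)={3,4,5,6,7}: no change
Constraint 2 (Y != X) on D(Y)={2,3,4,5,6,7} D(X)={3,4,5,6,7}: no change
Constraint 3 (X + Y = W) on D(X)={3,4,5,6,7} D(Y)={2,3,4,5,6,7} D(W)={2,3,4,5,6}: X {3,4,5,6,7}->{3,4}; Y {2,3,4,5,6,7}->{2,3}; W {2,3,4,5,6}->{5,6}
Constraint 4 (W < X) on D(W)={5,6} D(X)={3,4}: W {5,6}->{}; X {3,4}->{}
So after all 4 constraints: D(W) = {}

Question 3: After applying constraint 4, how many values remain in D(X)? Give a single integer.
Constraint 1 (W != X) on D(W)={2,3,4,5,6} D(X)={3,4,5,6,7}: no change
Constraint 2 (Y != X) on D(Y)={2,3,4,5,6,7} D(X)={3,4,5,6,7}: no change
Constraint 3 (X + Y = W) on D(X)={3,4,5,6,7} D(Y)={2,3,4,5,6,7} D(W)={2,3,4,5,6}: X {3,4,5,6,7}->{3,4}; Y {2,3,4,5,6,7}->{2,3}; W {2,3,4,5,6}->{5,6}
Constraint 4 (W < X) on D(W)={5,6} D(X)={3,4}: W {5,6}->{}; X {3,4}->{}
So after constraint 4: D(X)={}, size = 0

Answer: 0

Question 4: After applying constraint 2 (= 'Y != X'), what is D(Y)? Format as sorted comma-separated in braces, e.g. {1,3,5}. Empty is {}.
Answer: {2,3,4,5,6,7}

Derivation:
Constraint 1 (W != X) on D(W)={2,3,4,5,6} D(X)={3,4,5,6,7}: no change
Constraint 2 (Y != X) on D(Y)={2,3,4,5,6,7} D(X)={3,4,5,6,7}: no change
So after constraint 2: D(Y) = {2,3,4,5,6,7}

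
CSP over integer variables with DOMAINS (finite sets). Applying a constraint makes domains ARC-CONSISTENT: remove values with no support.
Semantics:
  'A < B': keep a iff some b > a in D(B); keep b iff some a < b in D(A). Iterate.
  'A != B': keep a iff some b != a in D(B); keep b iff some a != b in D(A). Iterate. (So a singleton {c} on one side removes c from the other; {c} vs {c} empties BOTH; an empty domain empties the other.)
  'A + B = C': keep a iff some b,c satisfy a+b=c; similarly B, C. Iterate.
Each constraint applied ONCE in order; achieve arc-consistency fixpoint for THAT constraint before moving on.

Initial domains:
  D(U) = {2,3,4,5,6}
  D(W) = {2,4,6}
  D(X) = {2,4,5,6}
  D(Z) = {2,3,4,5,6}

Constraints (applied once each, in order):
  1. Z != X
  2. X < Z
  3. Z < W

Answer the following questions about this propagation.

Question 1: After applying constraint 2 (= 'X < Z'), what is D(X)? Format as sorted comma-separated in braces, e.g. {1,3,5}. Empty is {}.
Constraint 1 (Z != X) on D(Z)={2,3,4,5,6} D(X)={2,4,5,6}: no change
Constraint 2 (X < Z) on D(X)={2,4,5,6} D(Z)={2,3,4,5,6}: X {2,4,5,6}->{2,4,5}; Z {2,3,4,5,6}->{3,4,5,6}
So after constraint 2: D(X) = {2,4,5}

Answer: {2,4,5}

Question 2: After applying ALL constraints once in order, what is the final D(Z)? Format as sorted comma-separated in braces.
Answer: {3,4,5}

Derivation:
Constraint 1 (Z != X) on D(Z)={2,3,4,5,6} D(X)={2,4,5,6}: no change
Constraint 2 (X < Z) on D(X)={2,4,5,6} D(Z)={2,3,4,5,6}: X {2,4,5,6}->{2,4,5}; Z {2,3,4,5,6}->{3,4,5,6}
Constraint 3 (Z < W) on D(Z)={3,4,5,6} D(W)={2,4,6}: Z {3,4,5,6}->{3,4,5}; W {2,4,6}->{4,6}
So after all 3 constraints: D(Z) = {3,4,5}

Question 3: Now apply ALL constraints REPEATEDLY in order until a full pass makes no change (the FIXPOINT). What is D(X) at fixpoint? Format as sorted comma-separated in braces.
Answer: {2,4}

Derivation:
pass 0 (initial): D(X)={2,4,5,6}
pass 1: W {2,4,6}->{4,6}; X {2,4,5,6}->{2,4,5}; Z {2,3,4,5,6}->{3,4,5}
pass 2: X {2,4,5}->{2,4}
pass 3: no change
Fixpoint after 3 passes: D(X) = {2,4}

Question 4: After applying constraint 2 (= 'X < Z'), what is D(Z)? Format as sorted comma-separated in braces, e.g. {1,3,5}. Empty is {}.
Answer: {3,4,5,6}

Derivation:
Constraint 1 (Z != X) on D(Z)={2,3,4,5,6} D(X)={2,4,5,6}: no change
Constraint 2 (X < Z) on D(X)={2,4,5,6} D(Z)={2,3,4,5,6}: X {2,4,5,6}->{2,4,5}; Z {2,3,4,5,6}->{3,4,5,6}
So after constraint 2: D(Z) = {3,4,5,6}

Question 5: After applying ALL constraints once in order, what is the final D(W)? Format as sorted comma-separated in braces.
Constraint 1 (Z != X) on D(Z)={2,3,4,5,6} D(X)={2,4,5,6}: no change
Constraint 2 (X < Z) on D(X)={2,4,5,6} D(Z)={2,3,4,5,6}: X {2,4,5,6}->{2,4,5}; Z {2,3,4,5,6}->{3,4,5,6}
Constraint 3 (Z < W) on D(Z)={3,4,5,6} D(W)={2,4,6}: Z {3,4,5,6}->{3,4,5}; W {2,4,6}->{4,6}
So after all 3 constraints: D(W) = {4,6}

Answer: {4,6}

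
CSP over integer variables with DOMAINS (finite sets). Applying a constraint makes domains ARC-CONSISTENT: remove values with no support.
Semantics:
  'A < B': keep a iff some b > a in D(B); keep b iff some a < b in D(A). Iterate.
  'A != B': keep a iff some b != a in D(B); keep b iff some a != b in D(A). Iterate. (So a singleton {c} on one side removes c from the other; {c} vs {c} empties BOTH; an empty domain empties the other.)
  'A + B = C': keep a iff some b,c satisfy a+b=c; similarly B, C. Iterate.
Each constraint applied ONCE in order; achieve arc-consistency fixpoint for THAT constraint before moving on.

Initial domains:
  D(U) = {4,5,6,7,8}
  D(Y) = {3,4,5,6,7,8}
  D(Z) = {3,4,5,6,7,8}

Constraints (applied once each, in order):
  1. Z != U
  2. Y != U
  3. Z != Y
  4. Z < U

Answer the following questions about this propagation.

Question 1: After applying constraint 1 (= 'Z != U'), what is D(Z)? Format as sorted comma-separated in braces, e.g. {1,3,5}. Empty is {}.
Constraint 1 (Z != U) on D(Z)={3,4,5,6,7,8} D(U)={4,5,6,7,8}: no change
So after constraint 1: D(Z) = {3,4,5,6,7,8}

Answer: {3,4,5,6,7,8}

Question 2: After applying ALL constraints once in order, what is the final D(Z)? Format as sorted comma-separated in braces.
Answer: {3,4,5,6,7}

Derivation:
Constraint 1 (Z != U) on D(Z)={3,4,5,6,7,8} D(U)={4,5,6,7,8}: no change
Constraint 2 (Y != U) on D(Y)={3,4,5,6,7,8} D(U)={4,5,6,7,8}: no change
Constraint 3 (Z != Y) on D(Z)={3,4,5,6,7,8} D(Y)={3,4,5,6,7,8}: no change
Constraint 4 (Z < U) on D(Z)={3,4,5,6,7,8} D(U)={4,5,6,7,8}: Z {3,4,5,6,7,8}->{3,4,5,6,7}
So after all 4 constraints: D(Z) = {3,4,5,6,7}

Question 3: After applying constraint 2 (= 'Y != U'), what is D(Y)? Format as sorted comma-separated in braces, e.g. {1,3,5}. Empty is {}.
Constraint 1 (Z != U) on D(Z)={3,4,5,6,7,8} D(U)={4,5,6,7,8}: no change
Constraint 2 (Y != U) on D(Y)={3,4,5,6,7,8} D(U)={4,5,6,7,8}: no change
So after constraint 2: D(Y) = {3,4,5,6,7,8}

Answer: {3,4,5,6,7,8}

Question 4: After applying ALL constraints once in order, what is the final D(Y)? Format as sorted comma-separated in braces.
Constraint 1 (Z != U) on D(Z)={3,4,5,6,7,8} D(U)={4,5,6,7,8}: no change
Constraint 2 (Y != U) on D(Y)={3,4,5,6,7,8} D(U)={4,5,6,7,8}: no change
Constraint 3 (Z != Y) on D(Z)={3,4,5,6,7,8} D(Y)={3,4,5,6,7,8}: no change
Constraint 4 (Z < U) on D(Z)={3,4,5,6,7,8} D(U)={4,5,6,7,8}: Z {3,4,5,6,7,8}->{3,4,5,6,7}
So after all 4 constraints: D(Y) = {3,4,5,6,7,8}

Answer: {3,4,5,6,7,8}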